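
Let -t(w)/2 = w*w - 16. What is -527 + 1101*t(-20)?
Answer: -846095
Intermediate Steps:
t(w) = 32 - 2*w**2 (t(w) = -2*(w*w - 16) = -2*(w**2 - 16) = -2*(-16 + w**2) = 32 - 2*w**2)
-527 + 1101*t(-20) = -527 + 1101*(32 - 2*(-20)**2) = -527 + 1101*(32 - 2*400) = -527 + 1101*(32 - 800) = -527 + 1101*(-768) = -527 - 845568 = -846095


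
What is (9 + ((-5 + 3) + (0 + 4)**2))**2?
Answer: 529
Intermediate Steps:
(9 + ((-5 + 3) + (0 + 4)**2))**2 = (9 + (-2 + 4**2))**2 = (9 + (-2 + 16))**2 = (9 + 14)**2 = 23**2 = 529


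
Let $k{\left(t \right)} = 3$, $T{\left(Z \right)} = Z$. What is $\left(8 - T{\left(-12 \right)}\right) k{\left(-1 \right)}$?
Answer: $60$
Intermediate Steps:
$\left(8 - T{\left(-12 \right)}\right) k{\left(-1 \right)} = \left(8 - -12\right) 3 = \left(8 + 12\right) 3 = 20 \cdot 3 = 60$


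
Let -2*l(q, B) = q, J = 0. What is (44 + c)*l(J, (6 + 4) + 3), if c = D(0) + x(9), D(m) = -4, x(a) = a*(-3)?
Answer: 0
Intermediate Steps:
x(a) = -3*a
l(q, B) = -q/2
c = -31 (c = -4 - 3*9 = -4 - 27 = -31)
(44 + c)*l(J, (6 + 4) + 3) = (44 - 31)*(-½*0) = 13*0 = 0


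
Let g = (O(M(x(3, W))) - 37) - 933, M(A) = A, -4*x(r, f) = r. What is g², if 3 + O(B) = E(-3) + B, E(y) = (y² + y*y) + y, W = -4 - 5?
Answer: 14707225/16 ≈ 9.1920e+5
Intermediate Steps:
W = -9
x(r, f) = -r/4
E(y) = y + 2*y² (E(y) = (y² + y²) + y = 2*y² + y = y + 2*y²)
O(B) = 12 + B (O(B) = -3 + (-3*(1 + 2*(-3)) + B) = -3 + (-3*(1 - 6) + B) = -3 + (-3*(-5) + B) = -3 + (15 + B) = 12 + B)
g = -3835/4 (g = ((12 - ¼*3) - 37) - 933 = ((12 - ¾) - 37) - 933 = (45/4 - 37) - 933 = -103/4 - 933 = -3835/4 ≈ -958.75)
g² = (-3835/4)² = 14707225/16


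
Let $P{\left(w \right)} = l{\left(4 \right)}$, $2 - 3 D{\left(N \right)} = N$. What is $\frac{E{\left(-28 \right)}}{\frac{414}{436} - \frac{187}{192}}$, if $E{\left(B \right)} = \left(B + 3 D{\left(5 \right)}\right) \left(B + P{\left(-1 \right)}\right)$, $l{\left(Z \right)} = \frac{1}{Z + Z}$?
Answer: $- \frac{18084408}{511} \approx -35390.0$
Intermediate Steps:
$D{\left(N \right)} = \frac{2}{3} - \frac{N}{3}$
$l{\left(Z \right)} = \frac{1}{2 Z}$
$P{\left(w \right)} = \frac{1}{8}$ ($P{\left(w \right)} = \frac{1}{2 \cdot 4} = \frac{1}{2} \cdot \frac{1}{4} = \frac{1}{8}$)
$E{\left(B \right)} = \left(-3 + B\right) \left(\frac{1}{8} + B\right)$ ($E{\left(B \right)} = \left(B + 3 \left(\frac{2}{3} - \frac{5}{3}\right)\right) \left(B + \frac{1}{8}\right) = \left(B + 3 \left(\frac{2}{3} - \frac{5}{3}\right)\right) \left(\frac{1}{8} + B\right) = \left(B + 3 \left(-1\right)\right) \left(\frac{1}{8} + B\right) = \left(B - 3\right) \left(\frac{1}{8} + B\right) = \left(-3 + B\right) \left(\frac{1}{8} + B\right)$)
$\frac{E{\left(-28 \right)}}{\frac{414}{436} - \frac{187}{192}} = \frac{- \frac{3}{8} + \left(-28\right)^{2} - - \frac{161}{2}}{\frac{414}{436} - \frac{187}{192}} = \frac{- \frac{3}{8} + 784 + \frac{161}{2}}{414 \cdot \frac{1}{436} - \frac{187}{192}} = \frac{6913}{8 \left(\frac{207}{218} - \frac{187}{192}\right)} = \frac{6913}{8 \left(- \frac{511}{20928}\right)} = \frac{6913}{8} \left(- \frac{20928}{511}\right) = - \frac{18084408}{511}$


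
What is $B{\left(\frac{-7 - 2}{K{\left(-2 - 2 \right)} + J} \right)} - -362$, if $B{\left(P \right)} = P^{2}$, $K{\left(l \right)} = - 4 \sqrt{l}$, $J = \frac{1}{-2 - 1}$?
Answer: $\frac{120101123}{332929} - \frac{34992 i}{332929} \approx 360.74 - 0.1051 i$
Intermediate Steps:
$J = - \frac{1}{3}$ ($J = \frac{1}{-3} = - \frac{1}{3} \approx -0.33333$)
$B{\left(\frac{-7 - 2}{K{\left(-2 - 2 \right)} + J} \right)} - -362 = \left(\frac{-7 - 2}{- 4 \sqrt{-2 - 2} - \frac{1}{3}}\right)^{2} - -362 = \left(- \frac{9}{- 4 \sqrt{-2 - 2} - \frac{1}{3}}\right)^{2} + 362 = \left(- \frac{9}{- 4 \sqrt{-4} - \frac{1}{3}}\right)^{2} + 362 = \left(- \frac{9}{- 4 \cdot 2 i - \frac{1}{3}}\right)^{2} + 362 = \left(- \frac{9}{- 8 i - \frac{1}{3}}\right)^{2} + 362 = \left(- \frac{9}{- \frac{1}{3} - 8 i}\right)^{2} + 362 = \left(- 9 \frac{9 \left(- \frac{1}{3} + 8 i\right)}{577}\right)^{2} + 362 = \left(- \frac{81 \left(- \frac{1}{3} + 8 i\right)}{577}\right)^{2} + 362 = \frac{6561 \left(- \frac{1}{3} + 8 i\right)^{2}}{332929} + 362 = 362 + \frac{6561 \left(- \frac{1}{3} + 8 i\right)^{2}}{332929}$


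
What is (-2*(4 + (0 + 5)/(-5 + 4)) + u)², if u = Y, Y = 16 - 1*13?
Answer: 25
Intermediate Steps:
Y = 3 (Y = 16 - 13 = 3)
u = 3
(-2*(4 + (0 + 5)/(-5 + 4)) + u)² = (-2*(4 + (0 + 5)/(-5 + 4)) + 3)² = (-2*(4 + 5/(-1)) + 3)² = (-2*(4 + 5*(-1)) + 3)² = (-2*(4 - 5) + 3)² = (-2*(-1) + 3)² = (2 + 3)² = 5² = 25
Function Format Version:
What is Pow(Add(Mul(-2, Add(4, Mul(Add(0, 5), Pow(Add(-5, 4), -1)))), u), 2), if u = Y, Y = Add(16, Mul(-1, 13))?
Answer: 25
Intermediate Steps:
Y = 3 (Y = Add(16, -13) = 3)
u = 3
Pow(Add(Mul(-2, Add(4, Mul(Add(0, 5), Pow(Add(-5, 4), -1)))), u), 2) = Pow(Add(Mul(-2, Add(4, Mul(Add(0, 5), Pow(Add(-5, 4), -1)))), 3), 2) = Pow(Add(Mul(-2, Add(4, Mul(5, Pow(-1, -1)))), 3), 2) = Pow(Add(Mul(-2, Add(4, Mul(5, -1))), 3), 2) = Pow(Add(Mul(-2, Add(4, -5)), 3), 2) = Pow(Add(Mul(-2, -1), 3), 2) = Pow(Add(2, 3), 2) = Pow(5, 2) = 25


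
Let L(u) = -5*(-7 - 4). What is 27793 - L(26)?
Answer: 27738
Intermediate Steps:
L(u) = 55 (L(u) = -5*(-11) = 55)
27793 - L(26) = 27793 - 1*55 = 27793 - 55 = 27738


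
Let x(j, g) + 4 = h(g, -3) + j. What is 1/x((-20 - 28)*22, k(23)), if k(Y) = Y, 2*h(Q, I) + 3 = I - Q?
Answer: -2/2149 ≈ -0.00093067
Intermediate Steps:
h(Q, I) = -3/2 + I/2 - Q/2 (h(Q, I) = -3/2 + (I - Q)/2 = -3/2 + (I/2 - Q/2) = -3/2 + I/2 - Q/2)
x(j, g) = -7 + j - g/2 (x(j, g) = -4 + ((-3/2 + (½)*(-3) - g/2) + j) = -4 + ((-3/2 - 3/2 - g/2) + j) = -4 + ((-3 - g/2) + j) = -4 + (-3 + j - g/2) = -7 + j - g/2)
1/x((-20 - 28)*22, k(23)) = 1/(-7 + (-20 - 28)*22 - ½*23) = 1/(-7 - 48*22 - 23/2) = 1/(-7 - 1056 - 23/2) = 1/(-2149/2) = -2/2149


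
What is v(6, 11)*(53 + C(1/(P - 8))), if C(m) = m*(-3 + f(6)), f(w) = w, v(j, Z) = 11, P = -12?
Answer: 11627/20 ≈ 581.35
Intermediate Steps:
C(m) = 3*m (C(m) = m*(-3 + 6) = m*3 = 3*m)
v(6, 11)*(53 + C(1/(P - 8))) = 11*(53 + 3/(-12 - 8)) = 11*(53 + 3/(-20)) = 11*(53 + 3*(-1/20)) = 11*(53 - 3/20) = 11*(1057/20) = 11627/20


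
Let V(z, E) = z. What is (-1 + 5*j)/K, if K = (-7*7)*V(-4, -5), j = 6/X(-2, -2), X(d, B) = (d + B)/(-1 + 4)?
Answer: -47/392 ≈ -0.11990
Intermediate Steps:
X(d, B) = B/3 + d/3 (X(d, B) = (B + d)/3 = (B + d)*(1/3) = B/3 + d/3)
j = -9/2 (j = 6/((1/3)*(-2) + (1/3)*(-2)) = 6/(-2/3 - 2/3) = 6/(-4/3) = 6*(-3/4) = -9/2 ≈ -4.5000)
K = 196 (K = -7*7*(-4) = -49*(-4) = 196)
(-1 + 5*j)/K = (-1 + 5*(-9/2))/196 = (-1 - 45/2)*(1/196) = -47/2*1/196 = -47/392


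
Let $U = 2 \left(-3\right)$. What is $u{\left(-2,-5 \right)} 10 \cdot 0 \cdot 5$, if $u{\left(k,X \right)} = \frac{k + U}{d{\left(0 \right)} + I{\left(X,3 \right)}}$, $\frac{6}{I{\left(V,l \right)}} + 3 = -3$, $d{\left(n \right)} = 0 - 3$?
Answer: $0$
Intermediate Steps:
$d{\left(n \right)} = -3$
$I{\left(V,l \right)} = -1$ ($I{\left(V,l \right)} = \frac{6}{-3 - 3} = \frac{6}{-6} = 6 \left(- \frac{1}{6}\right) = -1$)
$U = -6$
$u{\left(k,X \right)} = \frac{3}{2} - \frac{k}{4}$ ($u{\left(k,X \right)} = \frac{k - 6}{-3 - 1} = \frac{-6 + k}{-4} = \left(-6 + k\right) \left(- \frac{1}{4}\right) = \frac{3}{2} - \frac{k}{4}$)
$u{\left(-2,-5 \right)} 10 \cdot 0 \cdot 5 = \left(\frac{3}{2} - - \frac{1}{2}\right) 10 \cdot 0 \cdot 5 = \left(\frac{3}{2} + \frac{1}{2}\right) 0 \cdot 5 = 2 \cdot 0 \cdot 5 = 0 \cdot 5 = 0$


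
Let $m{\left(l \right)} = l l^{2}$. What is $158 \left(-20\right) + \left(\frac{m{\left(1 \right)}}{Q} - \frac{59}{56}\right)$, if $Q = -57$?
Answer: $- \frac{10090139}{3192} \approx -3161.1$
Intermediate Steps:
$m{\left(l \right)} = l^{3}$
$158 \left(-20\right) + \left(\frac{m{\left(1 \right)}}{Q} - \frac{59}{56}\right) = 158 \left(-20\right) - \left(\frac{59}{56} - \frac{1^{3}}{-57}\right) = -3160 + \left(1 \left(- \frac{1}{57}\right) - \frac{59}{56}\right) = -3160 - \frac{3419}{3192} = - \frac{10090139}{3192}$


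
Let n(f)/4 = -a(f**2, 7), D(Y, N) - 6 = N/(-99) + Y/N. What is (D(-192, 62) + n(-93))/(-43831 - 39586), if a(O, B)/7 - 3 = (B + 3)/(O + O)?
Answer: 2592196/2645403321 ≈ 0.00097989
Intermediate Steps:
a(O, B) = 21 + 7*(3 + B)/(2*O) (a(O, B) = 21 + 7*((B + 3)/(O + O)) = 21 + 7*((3 + B)/((2*O))) = 21 + 7*((3 + B)*(1/(2*O))) = 21 + 7*((3 + B)/(2*O)) = 21 + 7*(3 + B)/(2*O))
D(Y, N) = 6 - N/99 + Y/N (D(Y, N) = 6 + (N/(-99) + Y/N) = 6 + (N*(-1/99) + Y/N) = 6 + (-N/99 + Y/N) = 6 - N/99 + Y/N)
n(f) = -14*(10 + 6*f**2)/f**2 (n(f) = 4*(-7*(3 + 7 + 6*f**2)/(2*(f**2))) = 4*(-7*(10 + 6*f**2)/(2*f**2)) = -14*(10 + 6*f**2)/f**2)
(D(-192, 62) + n(-93))/(-43831 - 39586) = ((6 - 1/99*62 - 192/62) + (-84 - 140/(-93)**2))/(-43831 - 39586) = ((6 - 62/99 - 192*1/62) + (-84 - 140*1/8649))/(-83417) = ((6 - 62/99 - 96/31) + (-84 - 140/8649))*(-1/83417) = (6988/3069 - 726656/8649)*(-1/83417) = -2592196/31713*(-1/83417) = 2592196/2645403321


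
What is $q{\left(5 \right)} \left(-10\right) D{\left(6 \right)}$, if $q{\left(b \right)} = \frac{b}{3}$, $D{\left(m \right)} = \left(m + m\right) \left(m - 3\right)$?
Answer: $-600$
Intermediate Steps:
$D{\left(m \right)} = 2 m \left(-3 + m\right)$
$q{\left(b \right)} = \frac{b}{3}$ ($q{\left(b \right)} = b \frac{1}{3} = \frac{b}{3}$)
$q{\left(5 \right)} \left(-10\right) D{\left(6 \right)} = \frac{1}{3} \cdot 5 \left(-10\right) 2 \cdot 6 \left(-3 + 6\right) = \frac{5}{3} \left(-10\right) 2 \cdot 6 \cdot 3 = \left(- \frac{50}{3}\right) 36 = -600$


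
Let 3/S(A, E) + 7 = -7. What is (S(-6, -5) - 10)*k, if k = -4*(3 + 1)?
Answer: 1144/7 ≈ 163.43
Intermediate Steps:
S(A, E) = -3/14 (S(A, E) = 3/(-7 - 7) = 3/(-14) = 3*(-1/14) = -3/14)
k = -16 (k = -4*4 = -16)
(S(-6, -5) - 10)*k = (-3/14 - 10)*(-16) = -143/14*(-16) = 1144/7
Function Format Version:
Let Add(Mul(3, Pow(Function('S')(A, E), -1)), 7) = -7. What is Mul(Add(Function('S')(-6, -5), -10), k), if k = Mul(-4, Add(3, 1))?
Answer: Rational(1144, 7) ≈ 163.43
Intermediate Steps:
Function('S')(A, E) = Rational(-3, 14) (Function('S')(A, E) = Mul(3, Pow(Add(-7, -7), -1)) = Mul(3, Pow(-14, -1)) = Mul(3, Rational(-1, 14)) = Rational(-3, 14))
k = -16 (k = Mul(-4, 4) = -16)
Mul(Add(Function('S')(-6, -5), -10), k) = Mul(Add(Rational(-3, 14), -10), -16) = Mul(Rational(-143, 14), -16) = Rational(1144, 7)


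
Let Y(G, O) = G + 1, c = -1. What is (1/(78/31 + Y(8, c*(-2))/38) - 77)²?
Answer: 61768652089/10517049 ≈ 5873.2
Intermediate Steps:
Y(G, O) = 1 + G
(1/(78/31 + Y(8, c*(-2))/38) - 77)² = (1/(78/31 + (1 + 8)/38) - 77)² = (1/(78*(1/31) + 9*(1/38)) - 77)² = (1/(78/31 + 9/38) - 77)² = (1/(3243/1178) - 77)² = (1178/3243 - 77)² = (-248533/3243)² = 61768652089/10517049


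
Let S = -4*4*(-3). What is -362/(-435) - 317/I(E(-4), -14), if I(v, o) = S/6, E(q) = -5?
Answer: -134999/3480 ≈ -38.793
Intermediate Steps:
S = 48 (S = -16*(-3) = 48)
I(v, o) = 8 (I(v, o) = 48/6 = 48*(⅙) = 8)
-362/(-435) - 317/I(E(-4), -14) = -362/(-435) - 317/8 = -362*(-1/435) - 317*⅛ = 362/435 - 317/8 = -134999/3480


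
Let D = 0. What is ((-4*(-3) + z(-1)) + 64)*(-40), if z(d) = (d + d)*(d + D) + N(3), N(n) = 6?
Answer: -3360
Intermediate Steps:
z(d) = 6 + 2*d² (z(d) = (d + d)*(d + 0) + 6 = (2*d)*d + 6 = 2*d² + 6 = 6 + 2*d²)
((-4*(-3) + z(-1)) + 64)*(-40) = ((-4*(-3) + (6 + 2*(-1)²)) + 64)*(-40) = ((12 + (6 + 2*1)) + 64)*(-40) = ((12 + (6 + 2)) + 64)*(-40) = ((12 + 8) + 64)*(-40) = (20 + 64)*(-40) = 84*(-40) = -3360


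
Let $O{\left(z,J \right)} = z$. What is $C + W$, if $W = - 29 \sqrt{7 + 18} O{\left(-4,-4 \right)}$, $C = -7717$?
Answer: $-7137$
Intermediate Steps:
$W = 580$ ($W = - 29 \sqrt{7 + 18} \left(-4\right) = - 29 \sqrt{25} \left(-4\right) = \left(-29\right) 5 \left(-4\right) = \left(-145\right) \left(-4\right) = 580$)
$C + W = -7717 + 580 = -7137$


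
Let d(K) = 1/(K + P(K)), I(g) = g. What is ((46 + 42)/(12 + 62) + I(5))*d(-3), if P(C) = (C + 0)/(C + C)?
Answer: -458/185 ≈ -2.4757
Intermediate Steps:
P(C) = 1/2 (P(C) = C/((2*C)) = C*(1/(2*C)) = 1/2)
d(K) = 1/(1/2 + K) (d(K) = 1/(K + 1/2) = 1/(1/2 + K))
((46 + 42)/(12 + 62) + I(5))*d(-3) = ((46 + 42)/(12 + 62) + 5)*(2/(1 + 2*(-3))) = (88/74 + 5)*(2/(1 - 6)) = (88*(1/74) + 5)*(2/(-5)) = (44/37 + 5)*(2*(-1/5)) = (229/37)*(-2/5) = -458/185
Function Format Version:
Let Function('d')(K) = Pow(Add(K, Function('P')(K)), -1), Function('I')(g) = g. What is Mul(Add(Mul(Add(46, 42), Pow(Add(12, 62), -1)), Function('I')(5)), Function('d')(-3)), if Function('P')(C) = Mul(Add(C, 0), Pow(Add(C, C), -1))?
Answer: Rational(-458, 185) ≈ -2.4757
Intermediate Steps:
Function('P')(C) = Rational(1, 2) (Function('P')(C) = Mul(C, Pow(Mul(2, C), -1)) = Mul(C, Mul(Rational(1, 2), Pow(C, -1))) = Rational(1, 2))
Function('d')(K) = Pow(Add(Rational(1, 2), K), -1) (Function('d')(K) = Pow(Add(K, Rational(1, 2)), -1) = Pow(Add(Rational(1, 2), K), -1))
Mul(Add(Mul(Add(46, 42), Pow(Add(12, 62), -1)), Function('I')(5)), Function('d')(-3)) = Mul(Add(Mul(Add(46, 42), Pow(Add(12, 62), -1)), 5), Mul(2, Pow(Add(1, Mul(2, -3)), -1))) = Mul(Add(Mul(88, Pow(74, -1)), 5), Mul(2, Pow(Add(1, -6), -1))) = Mul(Add(Mul(88, Rational(1, 74)), 5), Mul(2, Pow(-5, -1))) = Mul(Add(Rational(44, 37), 5), Mul(2, Rational(-1, 5))) = Mul(Rational(229, 37), Rational(-2, 5)) = Rational(-458, 185)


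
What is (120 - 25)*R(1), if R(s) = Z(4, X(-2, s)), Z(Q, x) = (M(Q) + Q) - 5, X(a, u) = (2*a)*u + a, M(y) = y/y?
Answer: 0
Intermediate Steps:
M(y) = 1
X(a, u) = a + 2*a*u (X(a, u) = 2*a*u + a = a + 2*a*u)
Z(Q, x) = -4 + Q (Z(Q, x) = (1 + Q) - 5 = -4 + Q)
R(s) = 0 (R(s) = -4 + 4 = 0)
(120 - 25)*R(1) = (120 - 25)*0 = 95*0 = 0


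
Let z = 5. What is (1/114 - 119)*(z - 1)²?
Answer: -108520/57 ≈ -1903.9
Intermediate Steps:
(1/114 - 119)*(z - 1)² = (1/114 - 119)*(5 - 1)² = (1/114 - 119)*4² = -13565/114*16 = -108520/57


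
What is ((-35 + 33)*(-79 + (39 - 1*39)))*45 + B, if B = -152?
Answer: 6958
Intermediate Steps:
((-35 + 33)*(-79 + (39 - 1*39)))*45 + B = ((-35 + 33)*(-79 + (39 - 1*39)))*45 - 152 = -2*(-79 + (39 - 39))*45 - 152 = -2*(-79 + 0)*45 - 152 = -2*(-79)*45 - 152 = 158*45 - 152 = 7110 - 152 = 6958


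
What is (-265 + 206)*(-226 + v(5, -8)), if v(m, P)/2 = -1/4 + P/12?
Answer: 80653/6 ≈ 13442.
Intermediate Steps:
v(m, P) = -½ + P/6 (v(m, P) = 2*(-1/4 + P/12) = 2*(-1*¼ + P*(1/12)) = 2*(-¼ + P/12) = -½ + P/6)
(-265 + 206)*(-226 + v(5, -8)) = (-265 + 206)*(-226 + (-½ + (⅙)*(-8))) = -59*(-226 + (-½ - 4/3)) = -59*(-226 - 11/6) = -59*(-1367/6) = 80653/6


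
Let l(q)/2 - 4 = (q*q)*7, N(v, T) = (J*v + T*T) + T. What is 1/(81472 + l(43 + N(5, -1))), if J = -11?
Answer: 1/83496 ≈ 1.1977e-5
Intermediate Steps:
N(v, T) = T + T**2 - 11*v (N(v, T) = (-11*v + T*T) + T = (-11*v + T**2) + T = (T**2 - 11*v) + T = T + T**2 - 11*v)
l(q) = 8 + 14*q**2 (l(q) = 8 + 2*((q*q)*7) = 8 + 2*(q**2*7) = 8 + 2*(7*q**2) = 8 + 14*q**2)
1/(81472 + l(43 + N(5, -1))) = 1/(81472 + (8 + 14*(43 + (-1 + (-1)**2 - 11*5))**2)) = 1/(81472 + (8 + 14*(43 + (-1 + 1 - 55))**2)) = 1/(81472 + (8 + 14*(43 - 55)**2)) = 1/(81472 + (8 + 14*(-12)**2)) = 1/(81472 + (8 + 14*144)) = 1/(81472 + (8 + 2016)) = 1/(81472 + 2024) = 1/83496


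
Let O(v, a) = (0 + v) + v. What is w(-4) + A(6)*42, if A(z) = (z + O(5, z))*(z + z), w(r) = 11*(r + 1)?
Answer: 8031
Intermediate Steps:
w(r) = 11 + 11*r (w(r) = 11*(1 + r) = 11 + 11*r)
O(v, a) = 2*v (O(v, a) = v + v = 2*v)
A(z) = 2*z*(10 + z) (A(z) = (z + 2*5)*(z + z) = (z + 10)*(2*z) = (10 + z)*(2*z) = 2*z*(10 + z))
w(-4) + A(6)*42 = (11 + 11*(-4)) + (2*6*(10 + 6))*42 = (11 - 44) + (2*6*16)*42 = -33 + 192*42 = -33 + 8064 = 8031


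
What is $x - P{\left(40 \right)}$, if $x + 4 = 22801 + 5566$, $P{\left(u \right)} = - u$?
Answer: $28403$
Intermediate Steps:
$x = 28363$ ($x = -4 + \left(22801 + 5566\right) = -4 + 28367 = 28363$)
$x - P{\left(40 \right)} = 28363 - \left(-1\right) 40 = 28363 - -40 = 28363 + 40 = 28403$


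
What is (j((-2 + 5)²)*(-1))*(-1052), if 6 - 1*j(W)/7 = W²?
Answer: -552300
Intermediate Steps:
j(W) = 42 - 7*W²
(j((-2 + 5)²)*(-1))*(-1052) = ((42 - 7*(-2 + 5)⁴)*(-1))*(-1052) = ((42 - 7*(3²)²)*(-1))*(-1052) = ((42 - 7*9²)*(-1))*(-1052) = ((42 - 7*81)*(-1))*(-1052) = ((42 - 567)*(-1))*(-1052) = -525*(-1)*(-1052) = 525*(-1052) = -552300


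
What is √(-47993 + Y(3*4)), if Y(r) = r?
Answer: I*√47981 ≈ 219.05*I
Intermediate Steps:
√(-47993 + Y(3*4)) = √(-47993 + 3*4) = √(-47993 + 12) = √(-47981) = I*√47981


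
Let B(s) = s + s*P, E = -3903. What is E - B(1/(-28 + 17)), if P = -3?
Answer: -42935/11 ≈ -3903.2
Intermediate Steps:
B(s) = -2*s (B(s) = s + s*(-3) = s - 3*s = -2*s)
E - B(1/(-28 + 17)) = -3903 - (-2)/(-28 + 17) = -3903 - (-2)/(-11) = -3903 - (-2)*(-1)/11 = -3903 - 1*2/11 = -3903 - 2/11 = -42935/11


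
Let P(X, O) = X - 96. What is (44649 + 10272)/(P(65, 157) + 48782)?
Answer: 54921/48751 ≈ 1.1266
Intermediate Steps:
P(X, O) = -96 + X
(44649 + 10272)/(P(65, 157) + 48782) = (44649 + 10272)/((-96 + 65) + 48782) = 54921/(-31 + 48782) = 54921/48751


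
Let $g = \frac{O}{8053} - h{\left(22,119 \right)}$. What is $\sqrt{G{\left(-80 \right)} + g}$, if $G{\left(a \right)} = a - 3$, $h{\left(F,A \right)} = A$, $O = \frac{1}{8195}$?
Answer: $\frac{i \sqrt{879760954856635115}}{65994335} \approx 14.213 i$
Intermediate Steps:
$O = \frac{1}{8195} \approx 0.00012203$
$g = - \frac{7853325864}{65994335}$ ($g = \frac{1}{8195 \cdot 8053} - 119 = \frac{1}{8195} \cdot \frac{1}{8053} - 119 = \frac{1}{65994335} - 119 = - \frac{7853325864}{65994335} \approx -119.0$)
$G{\left(a \right)} = -3 + a$ ($G{\left(a \right)} = a - 3 = -3 + a$)
$\sqrt{G{\left(-80 \right)} + g} = \sqrt{\left(-3 - 80\right) - \frac{7853325864}{65994335}} = \sqrt{-83 - \frac{7853325864}{65994335}} = \sqrt{- \frac{13330855669}{65994335}} = \frac{i \sqrt{879760954856635115}}{65994335}$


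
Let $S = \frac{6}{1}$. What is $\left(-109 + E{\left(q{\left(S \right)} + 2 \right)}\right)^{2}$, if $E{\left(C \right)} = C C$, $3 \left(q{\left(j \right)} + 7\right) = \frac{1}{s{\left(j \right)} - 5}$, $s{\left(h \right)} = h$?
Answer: $\frac{616225}{81} \approx 7607.7$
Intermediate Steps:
$S = 6$ ($S = 6 \cdot 1 = 6$)
$q{\left(j \right)} = -7 + \frac{1}{3 \left(-5 + j\right)}$ ($q{\left(j \right)} = -7 + \frac{1}{3 \left(j - 5\right)} = -7 + \frac{1}{3 \left(-5 + j\right)}$)
$E{\left(C \right)} = C^{2}$
$\left(-109 + E{\left(q{\left(S \right)} + 2 \right)}\right)^{2} = \left(-109 + \left(\frac{106 - 126}{3 \left(-5 + 6\right)} + 2\right)^{2}\right)^{2} = \left(-109 + \left(\frac{106 - 126}{3 \cdot 1} + 2\right)^{2}\right)^{2} = \left(-109 + \left(\frac{1}{3} \cdot 1 \left(-20\right) + 2\right)^{2}\right)^{2} = \left(-109 + \left(- \frac{20}{3} + 2\right)^{2}\right)^{2} = \left(-109 + \left(- \frac{14}{3}\right)^{2}\right)^{2} = \left(-109 + \frac{196}{9}\right)^{2} = \left(- \frac{785}{9}\right)^{2} = \frac{616225}{81}$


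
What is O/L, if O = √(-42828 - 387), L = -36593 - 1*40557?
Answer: -I*√43215/77150 ≈ -0.0026945*I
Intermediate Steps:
L = -77150 (L = -36593 - 40557 = -77150)
O = I*√43215 (O = √(-43215) = I*√43215 ≈ 207.88*I)
O/L = (I*√43215)/(-77150) = (I*√43215)*(-1/77150) = -I*√43215/77150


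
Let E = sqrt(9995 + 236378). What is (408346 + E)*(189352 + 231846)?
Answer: 171994518508 + 421198*sqrt(246373) ≈ 1.7220e+11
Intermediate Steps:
E = sqrt(246373) ≈ 496.36
(408346 + E)*(189352 + 231846) = (408346 + sqrt(246373))*(189352 + 231846) = (408346 + sqrt(246373))*421198 = 171994518508 + 421198*sqrt(246373)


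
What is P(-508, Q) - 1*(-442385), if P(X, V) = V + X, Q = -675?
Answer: 441202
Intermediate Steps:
P(-508, Q) - 1*(-442385) = (-675 - 508) - 1*(-442385) = -1183 + 442385 = 441202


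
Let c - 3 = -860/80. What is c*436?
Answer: -3379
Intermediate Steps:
c = -31/4 (c = 3 - 860/80 = 3 - 860*1/80 = 3 - 43/4 = -31/4 ≈ -7.7500)
c*436 = -31/4*436 = -3379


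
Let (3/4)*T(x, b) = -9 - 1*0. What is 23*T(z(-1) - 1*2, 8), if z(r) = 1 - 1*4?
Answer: -276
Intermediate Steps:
z(r) = -3 (z(r) = 1 - 4 = -3)
T(x, b) = -12 (T(x, b) = 4*(-9 - 1*0)/3 = 4*(-9 + 0)/3 = (4/3)*(-9) = -12)
23*T(z(-1) - 1*2, 8) = 23*(-12) = -276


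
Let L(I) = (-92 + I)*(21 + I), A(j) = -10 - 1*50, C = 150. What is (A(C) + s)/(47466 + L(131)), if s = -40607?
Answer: -3697/4854 ≈ -0.76164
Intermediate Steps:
A(j) = -60 (A(j) = -10 - 50 = -60)
(A(C) + s)/(47466 + L(131)) = (-60 - 40607)/(47466 + (-1932 + 131² - 71*131)) = -40667/(47466 + (-1932 + 17161 - 9301)) = -40667/(47466 + 5928) = -40667/53394 = -40667*1/53394 = -3697/4854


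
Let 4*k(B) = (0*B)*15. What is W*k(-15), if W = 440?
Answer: 0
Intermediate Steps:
k(B) = 0 (k(B) = ((0*B)*15)/4 = (0*15)/4 = (1/4)*0 = 0)
W*k(-15) = 440*0 = 0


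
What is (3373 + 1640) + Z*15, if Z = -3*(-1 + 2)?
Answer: 4968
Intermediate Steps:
Z = -3 (Z = -3*1 = -3)
(3373 + 1640) + Z*15 = (3373 + 1640) - 3*15 = 5013 - 45 = 4968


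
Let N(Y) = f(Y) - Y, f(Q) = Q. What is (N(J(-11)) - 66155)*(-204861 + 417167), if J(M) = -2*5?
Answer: -14045103430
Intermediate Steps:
J(M) = -10
N(Y) = 0 (N(Y) = Y - Y = 0)
(N(J(-11)) - 66155)*(-204861 + 417167) = (0 - 66155)*(-204861 + 417167) = -66155*212306 = -14045103430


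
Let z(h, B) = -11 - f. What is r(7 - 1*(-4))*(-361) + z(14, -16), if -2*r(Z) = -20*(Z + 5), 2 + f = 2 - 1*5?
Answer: -57766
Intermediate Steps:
f = -5 (f = -2 + (2 - 1*5) = -2 + (2 - 5) = -2 - 3 = -5)
z(h, B) = -6 (z(h, B) = -11 - 1*(-5) = -11 + 5 = -6)
r(Z) = 50 + 10*Z (r(Z) = -(-10)*(Z + 5) = -(-10)*(5 + Z) = -(-100 - 20*Z)/2 = 50 + 10*Z)
r(7 - 1*(-4))*(-361) + z(14, -16) = (50 + 10*(7 - 1*(-4)))*(-361) - 6 = (50 + 10*(7 + 4))*(-361) - 6 = (50 + 10*11)*(-361) - 6 = (50 + 110)*(-361) - 6 = 160*(-361) - 6 = -57760 - 6 = -57766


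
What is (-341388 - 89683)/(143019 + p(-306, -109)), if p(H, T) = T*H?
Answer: -431071/176373 ≈ -2.4441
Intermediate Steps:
p(H, T) = H*T
(-341388 - 89683)/(143019 + p(-306, -109)) = (-341388 - 89683)/(143019 - 306*(-109)) = -431071/(143019 + 33354) = -431071/176373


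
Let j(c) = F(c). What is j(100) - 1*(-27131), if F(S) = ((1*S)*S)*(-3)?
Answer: -2869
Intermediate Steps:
F(S) = -3*S² (F(S) = (S*S)*(-3) = S²*(-3) = -3*S²)
j(c) = -3*c²
j(100) - 1*(-27131) = -3*100² - 1*(-27131) = -3*10000 + 27131 = -30000 + 27131 = -2869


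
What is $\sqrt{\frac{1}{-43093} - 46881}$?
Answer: $\frac{i \sqrt{87058328754862}}{43093} \approx 216.52 i$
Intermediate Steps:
$\sqrt{\frac{1}{-43093} - 46881} = \sqrt{- \frac{1}{43093} - 46881} = \sqrt{- \frac{2020242934}{43093}} = \frac{i \sqrt{87058328754862}}{43093}$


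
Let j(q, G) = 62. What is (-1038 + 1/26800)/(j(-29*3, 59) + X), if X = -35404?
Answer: 27818399/947165600 ≈ 0.029370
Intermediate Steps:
(-1038 + 1/26800)/(j(-29*3, 59) + X) = (-1038 + 1/26800)/(62 - 35404) = (-1038 + 1/26800)/(-35342) = -27818399/26800*(-1/35342) = 27818399/947165600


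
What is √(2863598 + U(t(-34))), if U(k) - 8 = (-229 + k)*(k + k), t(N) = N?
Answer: √2881490 ≈ 1697.5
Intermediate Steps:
U(k) = 8 + 2*k*(-229 + k) (U(k) = 8 + (-229 + k)*(k + k) = 8 + (-229 + k)*(2*k) = 8 + 2*k*(-229 + k))
√(2863598 + U(t(-34))) = √(2863598 + (8 - 458*(-34) + 2*(-34)²)) = √(2863598 + (8 + 15572 + 2*1156)) = √(2863598 + (8 + 15572 + 2312)) = √(2863598 + 17892) = √2881490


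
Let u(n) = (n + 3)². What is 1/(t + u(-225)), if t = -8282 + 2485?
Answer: 1/43487 ≈ 2.2995e-5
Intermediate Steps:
u(n) = (3 + n)²
t = -5797
1/(t + u(-225)) = 1/(-5797 + (3 - 225)²) = 1/(-5797 + (-222)²) = 1/(-5797 + 49284) = 1/43487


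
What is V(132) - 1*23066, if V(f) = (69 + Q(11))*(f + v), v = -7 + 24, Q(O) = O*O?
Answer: 5244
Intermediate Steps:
Q(O) = O²
v = 17
V(f) = 3230 + 190*f (V(f) = (69 + 11²)*(f + 17) = (69 + 121)*(17 + f) = 190*(17 + f) = 3230 + 190*f)
V(132) - 1*23066 = (3230 + 190*132) - 1*23066 = (3230 + 25080) - 23066 = 28310 - 23066 = 5244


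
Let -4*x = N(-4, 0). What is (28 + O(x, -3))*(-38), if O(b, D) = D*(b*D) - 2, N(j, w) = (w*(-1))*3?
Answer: -988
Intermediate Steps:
N(j, w) = -3*w (N(j, w) = -w*3 = -3*w)
x = 0 (x = -(-3)*0/4 = -¼*0 = 0)
O(b, D) = -2 + b*D² (O(b, D) = D*(D*b) - 2 = b*D² - 2 = -2 + b*D²)
(28 + O(x, -3))*(-38) = (28 + (-2 + 0*(-3)²))*(-38) = (28 + (-2 + 0*9))*(-38) = (28 + (-2 + 0))*(-38) = (28 - 2)*(-38) = 26*(-38) = -988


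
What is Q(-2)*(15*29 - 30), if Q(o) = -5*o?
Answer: 4050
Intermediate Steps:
Q(-2)*(15*29 - 30) = (-5*(-2))*(15*29 - 30) = 10*(435 - 30) = 10*405 = 4050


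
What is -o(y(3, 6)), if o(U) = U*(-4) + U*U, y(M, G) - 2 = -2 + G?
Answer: -12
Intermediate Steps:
y(M, G) = G (y(M, G) = 2 + (-2 + G) = G)
o(U) = U**2 - 4*U (o(U) = -4*U + U**2 = U**2 - 4*U)
-o(y(3, 6)) = -6*(-4 + 6) = -6*2 = -1*12 = -12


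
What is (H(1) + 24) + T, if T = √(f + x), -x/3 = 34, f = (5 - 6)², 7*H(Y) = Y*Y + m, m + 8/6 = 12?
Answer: 77/3 + I*√101 ≈ 25.667 + 10.05*I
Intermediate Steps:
m = 32/3 (m = -4/3 + 12 = 32/3 ≈ 10.667)
H(Y) = 32/21 + Y²/7 (H(Y) = (Y*Y + 32/3)/7 = (Y² + 32/3)/7 = (32/3 + Y²)/7 = 32/21 + Y²/7)
f = 1 (f = (-1)² = 1)
x = -102 (x = -3*34 = -102)
T = I*√101 (T = √(1 - 102) = √(-101) = I*√101 ≈ 10.05*I)
(H(1) + 24) + T = ((32/21 + (⅐)*1²) + 24) + I*√101 = ((32/21 + (⅐)*1) + 24) + I*√101 = ((32/21 + ⅐) + 24) + I*√101 = (5/3 + 24) + I*√101 = 77/3 + I*√101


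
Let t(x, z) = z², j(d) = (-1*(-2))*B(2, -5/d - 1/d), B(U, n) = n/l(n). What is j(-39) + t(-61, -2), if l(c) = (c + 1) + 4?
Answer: 272/67 ≈ 4.0597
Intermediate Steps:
l(c) = 5 + c (l(c) = (1 + c) + 4 = 5 + c)
B(U, n) = n/(5 + n)
j(d) = -12/(d*(5 - 6/d)) (j(d) = (-1*(-2))*((-5/d - 1/d)/(5 + (-5/d - 1/d))) = 2*((-6/d)/(5 - 6/d)) = 2*(-6/(d*(5 - 6/d))) = -12/(d*(5 - 6/d)))
j(-39) + t(-61, -2) = -12/(-6 + 5*(-39)) + (-2)² = -12/(-6 - 195) + 4 = -12/(-201) + 4 = -12*(-1/201) + 4 = 4/67 + 4 = 272/67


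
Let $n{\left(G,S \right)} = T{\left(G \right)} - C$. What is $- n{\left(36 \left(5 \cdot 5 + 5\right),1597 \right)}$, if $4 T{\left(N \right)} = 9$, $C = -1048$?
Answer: $- \frac{4201}{4} \approx -1050.3$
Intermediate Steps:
$T{\left(N \right)} = \frac{9}{4}$ ($T{\left(N \right)} = \frac{1}{4} \cdot 9 = \frac{9}{4}$)
$n{\left(G,S \right)} = \frac{4201}{4}$ ($n{\left(G,S \right)} = \frac{9}{4} - -1048 = \frac{9}{4} + 1048 = \frac{4201}{4}$)
$- n{\left(36 \left(5 \cdot 5 + 5\right),1597 \right)} = \left(-1\right) \frac{4201}{4} = - \frac{4201}{4}$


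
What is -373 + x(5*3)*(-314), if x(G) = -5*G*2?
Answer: 46727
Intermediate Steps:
x(G) = -10*G
-373 + x(5*3)*(-314) = -373 - 50*3*(-314) = -373 - 10*15*(-314) = -373 - 150*(-314) = -373 + 47100 = 46727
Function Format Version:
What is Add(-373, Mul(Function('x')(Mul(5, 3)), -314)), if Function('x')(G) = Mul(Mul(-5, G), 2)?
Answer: 46727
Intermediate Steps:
Function('x')(G) = Mul(-10, G)
Add(-373, Mul(Function('x')(Mul(5, 3)), -314)) = Add(-373, Mul(Mul(-10, Mul(5, 3)), -314)) = Add(-373, Mul(Mul(-10, 15), -314)) = Add(-373, Mul(-150, -314)) = Add(-373, 47100) = 46727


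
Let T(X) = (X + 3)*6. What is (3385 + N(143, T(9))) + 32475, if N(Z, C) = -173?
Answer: 35687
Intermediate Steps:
T(X) = 18 + 6*X (T(X) = (3 + X)*6 = 18 + 6*X)
(3385 + N(143, T(9))) + 32475 = (3385 - 173) + 32475 = 3212 + 32475 = 35687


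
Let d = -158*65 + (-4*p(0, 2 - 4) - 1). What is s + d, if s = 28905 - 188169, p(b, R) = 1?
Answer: -169539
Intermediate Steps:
s = -159264
d = -10275 (d = -158*65 + (-4*1 - 1) = -10270 + (-4 - 1) = -10270 - 5 = -10275)
s + d = -159264 - 10275 = -169539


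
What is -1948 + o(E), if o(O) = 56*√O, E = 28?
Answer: -1948 + 112*√7 ≈ -1651.7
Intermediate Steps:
-1948 + o(E) = -1948 + 56*√28 = -1948 + 56*(2*√7) = -1948 + 112*√7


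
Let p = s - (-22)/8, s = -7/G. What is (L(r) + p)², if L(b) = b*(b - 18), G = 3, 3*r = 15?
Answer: 600625/144 ≈ 4171.0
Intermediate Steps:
r = 5 (r = (⅓)*15 = 5)
s = -7/3 ≈ -2.3333
L(b) = b*(-18 + b)
p = 5/12 (p = -7/3 - (-22)/8 = -7/3 - 11*(-¼) = -7/3 + 11/4 = 5/12 ≈ 0.41667)
(L(r) + p)² = (5*(-18 + 5) + 5/12)² = (5*(-13) + 5/12)² = (-65 + 5/12)² = (-775/12)² = 600625/144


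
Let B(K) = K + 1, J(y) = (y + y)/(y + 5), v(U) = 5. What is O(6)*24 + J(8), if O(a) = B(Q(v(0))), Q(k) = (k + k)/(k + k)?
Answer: 640/13 ≈ 49.231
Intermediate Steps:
Q(k) = 1 (Q(k) = (2*k)/((2*k)) = (2*k)*(1/(2*k)) = 1)
J(y) = 2*y/(5 + y) (J(y) = (2*y)/(5 + y) = 2*y/(5 + y))
B(K) = 1 + K
O(a) = 2 (O(a) = 1 + 1 = 2)
O(6)*24 + J(8) = 2*24 + 2*8/(5 + 8) = 48 + 2*8/13 = 48 + 2*8*(1/13) = 48 + 16/13 = 640/13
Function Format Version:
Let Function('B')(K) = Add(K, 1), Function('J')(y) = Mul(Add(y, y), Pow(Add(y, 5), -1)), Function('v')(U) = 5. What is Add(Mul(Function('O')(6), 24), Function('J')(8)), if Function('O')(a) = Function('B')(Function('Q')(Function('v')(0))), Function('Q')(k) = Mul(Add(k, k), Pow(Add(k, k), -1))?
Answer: Rational(640, 13) ≈ 49.231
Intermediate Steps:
Function('Q')(k) = 1 (Function('Q')(k) = Mul(Mul(2, k), Pow(Mul(2, k), -1)) = Mul(Mul(2, k), Mul(Rational(1, 2), Pow(k, -1))) = 1)
Function('J')(y) = Mul(2, y, Pow(Add(5, y), -1)) (Function('J')(y) = Mul(Mul(2, y), Pow(Add(5, y), -1)) = Mul(2, y, Pow(Add(5, y), -1)))
Function('B')(K) = Add(1, K)
Function('O')(a) = 2 (Function('O')(a) = Add(1, 1) = 2)
Add(Mul(Function('O')(6), 24), Function('J')(8)) = Add(Mul(2, 24), Mul(2, 8, Pow(Add(5, 8), -1))) = Add(48, Mul(2, 8, Pow(13, -1))) = Add(48, Mul(2, 8, Rational(1, 13))) = Add(48, Rational(16, 13)) = Rational(640, 13)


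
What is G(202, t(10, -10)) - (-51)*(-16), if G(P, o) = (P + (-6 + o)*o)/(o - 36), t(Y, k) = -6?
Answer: -17273/21 ≈ -822.52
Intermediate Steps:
G(P, o) = (P + o*(-6 + o))/(-36 + o)
G(202, t(10, -10)) - (-51)*(-16) = (202 + (-6)**2 - 6*(-6))/(-36 - 6) - (-51)*(-16) = (202 + 36 + 36)/(-42) - 1*816 = -1/42*274 - 816 = -137/21 - 816 = -17273/21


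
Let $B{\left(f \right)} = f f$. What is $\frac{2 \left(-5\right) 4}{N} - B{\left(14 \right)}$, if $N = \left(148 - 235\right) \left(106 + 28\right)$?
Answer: $- \frac{1142464}{5829} \approx -196.0$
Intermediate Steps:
$B{\left(f \right)} = f^{2}$
$N = -11658$ ($N = \left(-87\right) 134 = -11658$)
$\frac{2 \left(-5\right) 4}{N} - B{\left(14 \right)} = \frac{2 \left(-5\right) 4}{-11658} - 14^{2} = \left(-10\right) 4 \left(- \frac{1}{11658}\right) - 196 = \left(-40\right) \left(- \frac{1}{11658}\right) - 196 = \frac{20}{5829} - 196 = - \frac{1142464}{5829}$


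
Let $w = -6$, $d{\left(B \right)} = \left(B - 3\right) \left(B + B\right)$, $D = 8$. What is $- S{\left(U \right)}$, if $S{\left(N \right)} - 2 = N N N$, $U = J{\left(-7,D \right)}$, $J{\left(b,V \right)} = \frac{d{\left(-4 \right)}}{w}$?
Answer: $\frac{21898}{27} \approx 811.04$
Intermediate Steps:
$d{\left(B \right)} = 2 B \left(-3 + B\right)$ ($d{\left(B \right)} = \left(-3 + B\right) 2 B = 2 B \left(-3 + B\right)$)
$J{\left(b,V \right)} = - \frac{28}{3}$ ($J{\left(b,V \right)} = \frac{2 \left(-4\right) \left(-3 - 4\right)}{-6} = 2 \left(-4\right) \left(-7\right) \left(- \frac{1}{6}\right) = 56 \left(- \frac{1}{6}\right) = - \frac{28}{3}$)
$U = - \frac{28}{3} \approx -9.3333$
$S{\left(N \right)} = 2 + N^{3}$ ($S{\left(N \right)} = 2 + N N N = 2 + N^{2} N = 2 + N^{3}$)
$- S{\left(U \right)} = - (2 + \left(- \frac{28}{3}\right)^{3}) = - (2 - \frac{21952}{27}) = \left(-1\right) \left(- \frac{21898}{27}\right) = \frac{21898}{27}$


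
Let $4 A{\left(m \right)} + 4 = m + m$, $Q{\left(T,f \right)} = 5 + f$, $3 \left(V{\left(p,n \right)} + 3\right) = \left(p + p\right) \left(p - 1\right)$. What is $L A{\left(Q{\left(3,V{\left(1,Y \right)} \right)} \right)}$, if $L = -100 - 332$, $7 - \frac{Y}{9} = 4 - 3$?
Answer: $0$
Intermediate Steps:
$Y = 54$ ($Y = 63 - 9 \left(4 - 3\right) = 63 - 9 = 54$)
$V{\left(p,n \right)} = -3 + \frac{2 p \left(-1 + p\right)}{3}$ ($V{\left(p,n \right)} = -3 + \frac{\left(p + p\right) \left(p - 1\right)}{3} = -3 + \frac{2 p \left(-1 + p\right)}{3}$)
$L = -432$ ($L = -100 - 332 = -432$)
$A{\left(m \right)} = -1 + \frac{m}{2}$ ($A{\left(m \right)} = -1 + \frac{m + m}{4} = -1 + \frac{2 m}{4} = -1 + \frac{m}{2}$)
$L A{\left(Q{\left(3,V{\left(1,Y \right)} \right)} \right)} = - 432 \left(-1 + \frac{5 - \left(\frac{11}{3} - \frac{2}{3}\right)}{2}\right) = - 432 \left(-1 + \frac{5 - 3}{2}\right) = - 432 \left(-1 + \frac{1}{2} \cdot 2\right) = - 432 \left(-1 + 1\right) = \left(-432\right) 0 = 0$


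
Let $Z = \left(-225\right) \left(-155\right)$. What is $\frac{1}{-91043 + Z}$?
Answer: $- \frac{1}{56168} \approx -1.7804 \cdot 10^{-5}$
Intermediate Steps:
$Z = 34875$
$\frac{1}{-91043 + Z} = \frac{1}{-91043 + 34875} = \frac{1}{-56168} = - \frac{1}{56168}$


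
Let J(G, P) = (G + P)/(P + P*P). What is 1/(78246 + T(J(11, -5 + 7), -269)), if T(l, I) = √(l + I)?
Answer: 469476/36734620697 - I*√9606/36734620697 ≈ 1.278e-5 - 2.6681e-9*I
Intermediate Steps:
J(G, P) = (G + P)/(P + P²)
T(l, I) = √(I + l)
1/(78246 + T(J(11, -5 + 7), -269)) = 1/(78246 + √(-269 + (11 + (-5 + 7))/((-5 + 7)*(1 + (-5 + 7))))) = 1/(78246 + √(-269 + (11 + 2)/(2*(1 + 2)))) = 1/(78246 + √(-269 + (½)*13/3)) = 1/(78246 + √(-269 + (½)*(⅓)*13)) = 1/(78246 + √(-269 + 13/6)) = 1/(78246 + √(-1601/6)) = 1/(78246 + I*√9606/6)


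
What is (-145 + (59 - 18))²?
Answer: 10816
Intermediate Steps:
(-145 + (59 - 18))² = (-145 + 41)² = (-104)² = 10816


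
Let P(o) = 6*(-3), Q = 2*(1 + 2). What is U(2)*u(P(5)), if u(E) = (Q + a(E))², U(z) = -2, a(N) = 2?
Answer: -128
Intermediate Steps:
Q = 6 (Q = 2*3 = 6)
P(o) = -18
u(E) = 64 (u(E) = (6 + 2)² = 8² = 64)
U(2)*u(P(5)) = -2*64 = -128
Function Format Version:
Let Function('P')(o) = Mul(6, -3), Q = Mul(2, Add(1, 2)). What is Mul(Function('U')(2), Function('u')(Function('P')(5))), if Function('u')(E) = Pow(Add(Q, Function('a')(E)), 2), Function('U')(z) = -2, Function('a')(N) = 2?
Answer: -128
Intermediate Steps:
Q = 6 (Q = Mul(2, 3) = 6)
Function('P')(o) = -18
Function('u')(E) = 64 (Function('u')(E) = Pow(Add(6, 2), 2) = Pow(8, 2) = 64)
Mul(Function('U')(2), Function('u')(Function('P')(5))) = Mul(-2, 64) = -128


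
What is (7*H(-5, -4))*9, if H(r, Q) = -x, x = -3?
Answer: 189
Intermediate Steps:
H(r, Q) = 3 (H(r, Q) = -1*(-3) = 3)
(7*H(-5, -4))*9 = (7*3)*9 = 21*9 = 189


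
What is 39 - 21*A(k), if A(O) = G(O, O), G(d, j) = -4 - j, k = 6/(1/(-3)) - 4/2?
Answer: -297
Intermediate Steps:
k = -20 (k = 6/(-⅓) - 4*½ = 6*(-3) - 2 = -18 - 2 = -20)
A(O) = -4 - O
39 - 21*A(k) = 39 - 21*(-4 - 1*(-20)) = 39 - 21*(-4 + 20) = 39 - 21*16 = 39 - 336 = -297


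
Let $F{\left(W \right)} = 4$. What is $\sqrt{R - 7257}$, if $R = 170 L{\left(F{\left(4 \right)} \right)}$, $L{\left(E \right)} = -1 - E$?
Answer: $11 i \sqrt{67} \approx 90.039 i$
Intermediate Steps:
$R = -850$ ($R = 170 \left(-1 - 4\right) = 170 \left(-5\right) = -850$)
$\sqrt{R - 7257} = \sqrt{-850 - 7257} = \sqrt{-8107} = 11 i \sqrt{67}$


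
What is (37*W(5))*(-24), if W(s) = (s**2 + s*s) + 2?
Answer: -46176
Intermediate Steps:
W(s) = 2 + 2*s**2 (W(s) = (s**2 + s**2) + 2 = 2*s**2 + 2 = 2 + 2*s**2)
(37*W(5))*(-24) = (37*(2 + 2*5**2))*(-24) = (37*(2 + 2*25))*(-24) = (37*(2 + 50))*(-24) = (37*52)*(-24) = 1924*(-24) = -46176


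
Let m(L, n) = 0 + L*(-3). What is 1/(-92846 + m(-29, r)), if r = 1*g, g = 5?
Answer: -1/92759 ≈ -1.0781e-5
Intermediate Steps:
r = 5 (r = 1*5 = 5)
m(L, n) = -3*L (m(L, n) = 0 - 3*L = -3*L)
1/(-92846 + m(-29, r)) = 1/(-92846 - 3*(-29)) = 1/(-92846 + 87) = 1/(-92759) = -1/92759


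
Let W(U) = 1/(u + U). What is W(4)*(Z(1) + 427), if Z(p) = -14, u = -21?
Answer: -413/17 ≈ -24.294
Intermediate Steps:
W(U) = 1/(-21 + U)
W(4)*(Z(1) + 427) = (-14 + 427)/(-21 + 4) = 413/(-17) = -1/17*413 = -413/17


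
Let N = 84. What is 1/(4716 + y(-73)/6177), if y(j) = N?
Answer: 2059/9710272 ≈ 0.00021204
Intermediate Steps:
y(j) = 84
1/(4716 + y(-73)/6177) = 1/(4716 + 84/6177) = 1/(4716 + 84*(1/6177)) = 1/(4716 + 28/2059) = 1/(9710272/2059) = 2059/9710272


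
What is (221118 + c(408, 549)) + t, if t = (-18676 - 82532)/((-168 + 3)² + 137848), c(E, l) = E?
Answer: 36567860190/165073 ≈ 2.2153e+5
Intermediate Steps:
t = -101208/165073 (t = -101208/((-165)² + 137848) = -101208/(27225 + 137848) = -101208/165073 ≈ -0.61311)
(221118 + c(408, 549)) + t = (221118 + 408) - 101208/165073 = 221526 - 101208/165073 = 36567860190/165073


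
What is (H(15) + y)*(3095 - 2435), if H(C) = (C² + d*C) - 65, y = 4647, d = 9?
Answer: 3261720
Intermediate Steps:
H(C) = -65 + C² + 9*C (H(C) = (C² + 9*C) - 65 = -65 + C² + 9*C)
(H(15) + y)*(3095 - 2435) = ((-65 + 15² + 9*15) + 4647)*(3095 - 2435) = ((-65 + 225 + 135) + 4647)*660 = (295 + 4647)*660 = 4942*660 = 3261720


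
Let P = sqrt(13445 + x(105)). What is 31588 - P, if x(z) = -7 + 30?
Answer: 31588 - 2*sqrt(3367) ≈ 31472.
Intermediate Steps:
x(z) = 23
P = 2*sqrt(3367) (P = sqrt(13445 + 23) = sqrt(13468) = 2*sqrt(3367) ≈ 116.05)
31588 - P = 31588 - 2*sqrt(3367)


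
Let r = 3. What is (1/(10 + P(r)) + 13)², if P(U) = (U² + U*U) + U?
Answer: 163216/961 ≈ 169.84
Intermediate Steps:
P(U) = U + 2*U² (P(U) = (U² + U²) + U = 2*U² + U = U + 2*U²)
(1/(10 + P(r)) + 13)² = (1/(10 + 3*(1 + 2*3)) + 13)² = (1/(10 + 3*(1 + 6)) + 13)² = (1/(10 + 3*7) + 13)² = (1/(10 + 21) + 13)² = (1/31 + 13)² = (404/31)² = 163216/961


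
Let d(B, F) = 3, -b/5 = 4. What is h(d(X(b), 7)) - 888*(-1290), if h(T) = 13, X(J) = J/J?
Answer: 1145533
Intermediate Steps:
b = -20 (b = -5*4 = -20)
X(J) = 1
h(d(X(b), 7)) - 888*(-1290) = 13 - 888*(-1290) = 13 + 1145520 = 1145533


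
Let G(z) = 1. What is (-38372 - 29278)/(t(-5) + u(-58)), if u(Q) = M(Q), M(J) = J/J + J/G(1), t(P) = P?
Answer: 33825/31 ≈ 1091.1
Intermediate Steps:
M(J) = 1 + J (M(J) = J/J + J/1 = 1 + J*1 = 1 + J)
u(Q) = 1 + Q
(-38372 - 29278)/(t(-5) + u(-58)) = (-38372 - 29278)/(-5 + (1 - 58)) = -67650/(-5 - 57) = -67650/(-62) = -67650*(-1/62) = 33825/31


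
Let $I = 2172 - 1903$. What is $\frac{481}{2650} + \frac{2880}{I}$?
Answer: $\frac{7761389}{712850} \approx 10.888$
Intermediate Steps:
$I = 269$ ($I = 2172 - 1903 = 269$)
$\frac{481}{2650} + \frac{2880}{I} = \frac{481}{2650} + \frac{2880}{269} = \frac{7761389}{712850}$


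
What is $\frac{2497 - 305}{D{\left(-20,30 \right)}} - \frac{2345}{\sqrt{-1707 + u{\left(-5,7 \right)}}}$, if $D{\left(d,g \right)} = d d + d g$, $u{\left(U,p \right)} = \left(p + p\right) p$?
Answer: $- \frac{274}{25} + \frac{2345 i \sqrt{1609}}{1609} \approx -10.96 + 58.461 i$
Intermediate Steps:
$u{\left(U,p \right)} = 2 p^{2}$ ($u{\left(U,p \right)} = 2 p p = 2 p^{2}$)
$D{\left(d,g \right)} = d^{2} + d g$
$\frac{2497 - 305}{D{\left(-20,30 \right)}} - \frac{2345}{\sqrt{-1707 + u{\left(-5,7 \right)}}} = \frac{2497 - 305}{\left(-20\right) \left(-20 + 30\right)} - \frac{2345}{\sqrt{-1707 + 2 \cdot 7^{2}}} = \frac{2192}{\left(-20\right) 10} - \frac{2345}{\sqrt{-1707 + 2 \cdot 49}} = \frac{2192}{-200} - \frac{2345}{\sqrt{-1707 + 98}} = 2192 \left(- \frac{1}{200}\right) - \frac{2345}{\sqrt{-1609}} = - \frac{274}{25} - \frac{2345}{i \sqrt{1609}} = - \frac{274}{25} - 2345 \left(- \frac{i \sqrt{1609}}{1609}\right) = - \frac{274}{25} + \frac{2345 i \sqrt{1609}}{1609}$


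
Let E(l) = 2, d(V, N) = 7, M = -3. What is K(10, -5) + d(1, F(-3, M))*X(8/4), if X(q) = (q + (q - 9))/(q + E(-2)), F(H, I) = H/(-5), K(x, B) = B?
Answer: -55/4 ≈ -13.750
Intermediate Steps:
F(H, I) = -H/5 (F(H, I) = H*(-⅕) = -H/5)
X(q) = (-9 + 2*q)/(2 + q) (X(q) = (q + (q - 9))/(q + 2) = (q + (-9 + q))/(2 + q) = (-9 + 2*q)/(2 + q))
K(10, -5) + d(1, F(-3, M))*X(8/4) = -5 + 7*((-9 + 2*(8/4))/(2 + 8/4)) = -5 + 7*((-9 + 2*(8*(¼)))/(2 + 8*(¼))) = -5 + 7*((-9 + 2*2)/(2 + 2)) = -5 + 7*((-9 + 4)/4) = -5 + 7*((¼)*(-5)) = -5 + 7*(-5/4) = -5 - 35/4 = -55/4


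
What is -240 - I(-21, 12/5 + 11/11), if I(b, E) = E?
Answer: -1217/5 ≈ -243.40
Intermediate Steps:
-240 - I(-21, 12/5 + 11/11) = -240 - (12/5 + 11/11) = -240 - (12*(1/5) + 11*(1/11)) = -240 - (12/5 + 1) = -240 - 1*17/5 = -240 - 17/5 = -1217/5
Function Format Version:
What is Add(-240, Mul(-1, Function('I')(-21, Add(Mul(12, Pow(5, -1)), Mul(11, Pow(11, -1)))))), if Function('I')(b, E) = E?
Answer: Rational(-1217, 5) ≈ -243.40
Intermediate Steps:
Add(-240, Mul(-1, Function('I')(-21, Add(Mul(12, Pow(5, -1)), Mul(11, Pow(11, -1)))))) = Add(-240, Mul(-1, Add(Mul(12, Pow(5, -1)), Mul(11, Pow(11, -1))))) = Add(-240, Mul(-1, Add(Mul(12, Rational(1, 5)), Mul(11, Rational(1, 11))))) = Add(-240, Mul(-1, Add(Rational(12, 5), 1))) = Add(-240, Mul(-1, Rational(17, 5))) = Add(-240, Rational(-17, 5)) = Rational(-1217, 5)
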